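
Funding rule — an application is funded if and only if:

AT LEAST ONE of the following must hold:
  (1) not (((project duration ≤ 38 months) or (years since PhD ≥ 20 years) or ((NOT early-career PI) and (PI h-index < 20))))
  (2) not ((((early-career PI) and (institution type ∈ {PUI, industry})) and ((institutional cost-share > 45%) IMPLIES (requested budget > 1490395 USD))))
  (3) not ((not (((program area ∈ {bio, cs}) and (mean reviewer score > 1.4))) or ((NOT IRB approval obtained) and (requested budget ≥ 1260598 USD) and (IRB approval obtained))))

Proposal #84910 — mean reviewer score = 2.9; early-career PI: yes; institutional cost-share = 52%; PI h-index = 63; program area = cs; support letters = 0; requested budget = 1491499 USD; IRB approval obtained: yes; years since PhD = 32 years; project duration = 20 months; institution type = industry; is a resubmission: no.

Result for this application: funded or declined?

Atomic conditions:
  project duration ≤ 38 months: 20 ≤ 38 is true
  years since PhD ≥ 20 years: 32 ≥ 20 is true
  NOT early-career PI: yes → false
  PI h-index < 20: 63 < 20 is false
  early-career PI: yes → true
  institution type ∈ {PUI, industry}: industry is in the set → true
  institutional cost-share > 45%: 52 > 45 is true
  requested budget > 1490395 USD: 1491499 > 1490395 is true
  program area ∈ {bio, cs}: cs is in the set → true
  mean reviewer score > 1.4: 2.9 > 1.4 is true
  NOT IRB approval obtained: yes → false
  requested budget ≥ 1260598 USD: 1491499 ≥ 1260598 is true
  IRB approval obtained: yes → true
Combine:
[1.1.3] false AND false = false
[1.1] true OR true OR false = true
[1] NOT true = false
[2.1.1] true AND true = true
[2.1.2] true → true = true
[2.1] true AND true = true
[2] NOT true = false
[3.1.1.1] true AND true = true
[3.1.1] NOT true = false
[3.1.2] false AND true AND true = false
[3.1] false OR false = false
[3] NOT false = true
[root] false OR false OR true = true
Overall: true → funded

Funded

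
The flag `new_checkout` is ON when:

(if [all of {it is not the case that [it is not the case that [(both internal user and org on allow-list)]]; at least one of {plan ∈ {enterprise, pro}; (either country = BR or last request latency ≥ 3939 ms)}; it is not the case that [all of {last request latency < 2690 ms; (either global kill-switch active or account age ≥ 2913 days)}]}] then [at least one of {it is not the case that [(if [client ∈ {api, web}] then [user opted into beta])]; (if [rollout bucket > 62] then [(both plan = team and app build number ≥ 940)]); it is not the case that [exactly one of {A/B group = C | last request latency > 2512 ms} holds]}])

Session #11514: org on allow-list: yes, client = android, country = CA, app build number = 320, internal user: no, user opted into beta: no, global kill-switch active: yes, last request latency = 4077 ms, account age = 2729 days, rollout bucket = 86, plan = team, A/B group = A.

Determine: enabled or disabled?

Atomic conditions:
  internal user: no → false
  org on allow-list: yes → true
  plan ∈ {enterprise, pro}: team is not in the set → false
  country = BR: CA == BR is false
  last request latency ≥ 3939 ms: 4077 ≥ 3939 is true
  last request latency < 2690 ms: 4077 < 2690 is false
  global kill-switch active: yes → true
  account age ≥ 2913 days: 2729 ≥ 2913 is false
  client ∈ {api, web}: android is not in the set → false
  user opted into beta: no → false
  rollout bucket > 62: 86 > 62 is true
  plan = team: team == team is true
  app build number ≥ 940: 320 ≥ 940 is false
  A/B group = C: A == C is false
  last request latency > 2512 ms: 4077 > 2512 is true
Combine:
[1.1.1.1] false AND true = false
[1.1.1] NOT false = true
[1.1] NOT true = false
[1.2.2] false OR true = true
[1.2] false OR true = true
[1.3.1.2] true OR false = true
[1.3.1] false AND true = false
[1.3] NOT false = true
[1] false AND true AND true = false
[2.1.1] false → false (antecedent false ⇒ implication holds) = true
[2.1] NOT true = false
[2.2.2] true AND false = false
[2.2] true → false = false
[2.3.1] exactly-one(false, true) = true
[2.3] NOT true = false
[2] false OR false OR false = false
[root] false → false (antecedent false ⇒ implication holds) = true
Overall: true → enabled

Enabled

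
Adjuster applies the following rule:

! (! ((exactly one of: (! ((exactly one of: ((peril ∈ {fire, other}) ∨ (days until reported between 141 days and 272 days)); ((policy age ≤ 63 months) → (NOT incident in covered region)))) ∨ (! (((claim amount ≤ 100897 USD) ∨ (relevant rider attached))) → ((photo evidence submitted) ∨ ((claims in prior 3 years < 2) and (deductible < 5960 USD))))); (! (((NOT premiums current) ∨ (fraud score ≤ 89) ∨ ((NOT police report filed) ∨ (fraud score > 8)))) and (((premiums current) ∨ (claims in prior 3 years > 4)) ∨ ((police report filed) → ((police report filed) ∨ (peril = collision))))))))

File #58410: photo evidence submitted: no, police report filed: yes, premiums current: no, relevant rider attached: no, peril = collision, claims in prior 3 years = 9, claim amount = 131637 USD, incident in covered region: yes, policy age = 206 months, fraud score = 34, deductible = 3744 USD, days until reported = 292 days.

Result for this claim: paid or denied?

Atomic conditions:
  peril ∈ {fire, other}: collision is not in the set → false
  days until reported between 141 days and 272 days: 292 in [141, 272] is false
  policy age ≤ 63 months: 206 ≤ 63 is false
  NOT incident in covered region: yes → false
  claim amount ≤ 100897 USD: 131637 ≤ 100897 is false
  relevant rider attached: no → false
  photo evidence submitted: no → false
  claims in prior 3 years < 2: 9 < 2 is false
  deductible < 5960 USD: 3744 < 5960 is true
  NOT premiums current: no → true
  fraud score ≤ 89: 34 ≤ 89 is true
  NOT police report filed: yes → false
  fraud score > 8: 34 > 8 is true
  premiums current: no → false
  claims in prior 3 years > 4: 9 > 4 is true
  police report filed: yes → true
  peril = collision: collision == collision is true
Combine:
[1.1.1.1.1.1] false OR false = false
[1.1.1.1.1.2] false → false (antecedent false ⇒ implication holds) = true
[1.1.1.1.1] exactly-one(false, true) = true
[1.1.1.1] NOT true = false
[1.1.1.2.1.1] false OR false = false
[1.1.1.2.1] NOT false = true
[1.1.1.2.2.2] false AND true = false
[1.1.1.2.2] false OR false = false
[1.1.1.2] true → false = false
[1.1.1] false OR false = false
[1.1.2.1.1.3] false OR true = true
[1.1.2.1.1] true OR true OR true = true
[1.1.2.1] NOT true = false
[1.1.2.2.1] false OR true = true
[1.1.2.2.2.2] true OR true = true
[1.1.2.2.2] true → true = true
[1.1.2.2] true OR true = true
[1.1.2] false AND true = false
[1.1] exactly-one(false, false) = false
[1] NOT false = true
[root] NOT true = false
Overall: false → denied

Denied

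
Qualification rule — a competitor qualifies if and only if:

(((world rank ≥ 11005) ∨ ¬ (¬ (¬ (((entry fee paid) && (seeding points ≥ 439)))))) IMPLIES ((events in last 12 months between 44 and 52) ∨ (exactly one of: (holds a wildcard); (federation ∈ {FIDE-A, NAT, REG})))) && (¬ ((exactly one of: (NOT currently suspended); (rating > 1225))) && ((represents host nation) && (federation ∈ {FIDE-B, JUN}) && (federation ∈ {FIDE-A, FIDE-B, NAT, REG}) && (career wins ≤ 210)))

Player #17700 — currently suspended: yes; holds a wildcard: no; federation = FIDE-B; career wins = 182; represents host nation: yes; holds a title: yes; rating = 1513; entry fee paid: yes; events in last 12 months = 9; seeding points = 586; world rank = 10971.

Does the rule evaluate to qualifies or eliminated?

Atomic conditions:
  world rank ≥ 11005: 10971 ≥ 11005 is false
  entry fee paid: yes → true
  seeding points ≥ 439: 586 ≥ 439 is true
  events in last 12 months between 44 and 52: 9 in [44, 52] is false
  holds a wildcard: no → false
  federation ∈ {FIDE-A, NAT, REG}: FIDE-B is not in the set → false
  NOT currently suspended: yes → false
  rating > 1225: 1513 > 1225 is true
  represents host nation: yes → true
  federation ∈ {FIDE-B, JUN}: FIDE-B is in the set → true
  federation ∈ {FIDE-A, FIDE-B, NAT, REG}: FIDE-B is in the set → true
  career wins ≤ 210: 182 ≤ 210 is true
Combine:
[1.1.2.1.1.1] true AND true = true
[1.1.2.1.1] NOT true = false
[1.1.2.1] NOT false = true
[1.1.2] NOT true = false
[1.1] false OR false = false
[1.2.2] exactly-one(false, false) = false
[1.2] false OR false = false
[1] false → false (antecedent false ⇒ implication holds) = true
[2.1.1] exactly-one(false, true) = true
[2.1] NOT true = false
[2.2] true AND true AND true AND true = true
[2] false AND true = false
[root] true AND false = false
Overall: false → eliminated

Eliminated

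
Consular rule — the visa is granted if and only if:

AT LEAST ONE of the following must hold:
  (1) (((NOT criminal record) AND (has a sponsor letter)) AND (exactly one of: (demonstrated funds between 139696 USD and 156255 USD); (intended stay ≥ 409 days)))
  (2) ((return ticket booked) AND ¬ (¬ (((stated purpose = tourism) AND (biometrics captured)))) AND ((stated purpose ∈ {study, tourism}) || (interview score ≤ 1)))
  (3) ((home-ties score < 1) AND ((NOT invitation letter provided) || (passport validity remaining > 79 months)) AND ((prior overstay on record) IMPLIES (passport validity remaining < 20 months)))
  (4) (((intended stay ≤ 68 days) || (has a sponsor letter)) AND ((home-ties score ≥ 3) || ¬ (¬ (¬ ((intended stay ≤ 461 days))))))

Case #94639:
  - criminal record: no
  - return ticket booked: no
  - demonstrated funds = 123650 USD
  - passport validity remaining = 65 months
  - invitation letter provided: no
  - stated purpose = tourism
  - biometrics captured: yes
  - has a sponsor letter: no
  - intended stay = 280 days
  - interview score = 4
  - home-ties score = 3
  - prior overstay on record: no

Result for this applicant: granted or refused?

Atomic conditions:
  NOT criminal record: no → true
  has a sponsor letter: no → false
  demonstrated funds between 139696 USD and 156255 USD: 123650 in [139696, 156255] is false
  intended stay ≥ 409 days: 280 ≥ 409 is false
  return ticket booked: no → false
  stated purpose = tourism: tourism == tourism is true
  biometrics captured: yes → true
  stated purpose ∈ {study, tourism}: tourism is in the set → true
  interview score ≤ 1: 4 ≤ 1 is false
  home-ties score < 1: 3 < 1 is false
  NOT invitation letter provided: no → true
  passport validity remaining > 79 months: 65 > 79 is false
  prior overstay on record: no → false
  passport validity remaining < 20 months: 65 < 20 is false
  intended stay ≤ 68 days: 280 ≤ 68 is false
  home-ties score ≥ 3: 3 ≥ 3 is true
  intended stay ≤ 461 days: 280 ≤ 461 is true
Combine:
[1.1] true AND false = false
[1.2] exactly-one(false, false) = false
[1] false AND false = false
[2.2.1.1] true AND true = true
[2.2.1] NOT true = false
[2.2] NOT false = true
[2.3] true OR false = true
[2] false AND true AND true = false
[3.2] true OR false = true
[3.3] false → false (antecedent false ⇒ implication holds) = true
[3] false AND true AND true = false
[4.1] false OR false = false
[4.2.2.1.1] NOT true = false
[4.2.2.1] NOT false = true
[4.2.2] NOT true = false
[4.2] true OR false = true
[4] false AND true = false
[root] false OR false OR false OR false = false
Overall: false → refused

Refused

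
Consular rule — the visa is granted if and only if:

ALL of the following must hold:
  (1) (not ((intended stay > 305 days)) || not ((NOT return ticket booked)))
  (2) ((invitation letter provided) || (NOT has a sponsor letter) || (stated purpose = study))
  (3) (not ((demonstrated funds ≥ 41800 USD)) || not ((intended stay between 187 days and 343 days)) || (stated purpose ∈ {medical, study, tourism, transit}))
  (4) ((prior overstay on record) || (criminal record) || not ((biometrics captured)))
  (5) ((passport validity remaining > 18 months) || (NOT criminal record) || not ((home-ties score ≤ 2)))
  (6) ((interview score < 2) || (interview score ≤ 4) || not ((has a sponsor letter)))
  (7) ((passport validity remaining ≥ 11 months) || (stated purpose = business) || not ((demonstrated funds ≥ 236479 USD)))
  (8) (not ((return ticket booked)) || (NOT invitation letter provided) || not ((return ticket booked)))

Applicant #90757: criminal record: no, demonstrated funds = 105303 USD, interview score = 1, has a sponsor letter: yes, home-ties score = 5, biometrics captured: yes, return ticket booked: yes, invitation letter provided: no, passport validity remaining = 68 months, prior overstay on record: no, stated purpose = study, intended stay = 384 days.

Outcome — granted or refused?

Atomic conditions:
  intended stay > 305 days: 384 > 305 is true
  NOT return ticket booked: yes → false
  invitation letter provided: no → false
  NOT has a sponsor letter: yes → false
  stated purpose = study: study == study is true
  demonstrated funds ≥ 41800 USD: 105303 ≥ 41800 is true
  intended stay between 187 days and 343 days: 384 in [187, 343] is false
  stated purpose ∈ {medical, study, tourism, transit}: study is in the set → true
  prior overstay on record: no → false
  criminal record: no → false
  biometrics captured: yes → true
  passport validity remaining > 18 months: 68 > 18 is true
  NOT criminal record: no → true
  home-ties score ≤ 2: 5 ≤ 2 is false
  interview score < 2: 1 < 2 is true
  interview score ≤ 4: 1 ≤ 4 is true
  has a sponsor letter: yes → true
  passport validity remaining ≥ 11 months: 68 ≥ 11 is true
  stated purpose = business: study == business is false
  demonstrated funds ≥ 236479 USD: 105303 ≥ 236479 is false
  return ticket booked: yes → true
  NOT invitation letter provided: no → true
Combine:
[1.1] NOT true = false
[1.2] NOT false = true
[1] false OR true = true
[2] false OR false OR true = true
[3.1] NOT true = false
[3.2] NOT false = true
[3] false OR true OR true = true
[4.3] NOT true = false
[4] false OR false OR false = false
[5.3] NOT false = true
[5] true OR true OR true = true
[6.3] NOT true = false
[6] true OR true OR false = true
[7.3] NOT false = true
[7] true OR false OR true = true
[8.1] NOT true = false
[8.3] NOT true = false
[8] false OR true OR false = true
[root] true AND true AND true AND false AND true AND true AND true AND true = false
Overall: false → refused

Refused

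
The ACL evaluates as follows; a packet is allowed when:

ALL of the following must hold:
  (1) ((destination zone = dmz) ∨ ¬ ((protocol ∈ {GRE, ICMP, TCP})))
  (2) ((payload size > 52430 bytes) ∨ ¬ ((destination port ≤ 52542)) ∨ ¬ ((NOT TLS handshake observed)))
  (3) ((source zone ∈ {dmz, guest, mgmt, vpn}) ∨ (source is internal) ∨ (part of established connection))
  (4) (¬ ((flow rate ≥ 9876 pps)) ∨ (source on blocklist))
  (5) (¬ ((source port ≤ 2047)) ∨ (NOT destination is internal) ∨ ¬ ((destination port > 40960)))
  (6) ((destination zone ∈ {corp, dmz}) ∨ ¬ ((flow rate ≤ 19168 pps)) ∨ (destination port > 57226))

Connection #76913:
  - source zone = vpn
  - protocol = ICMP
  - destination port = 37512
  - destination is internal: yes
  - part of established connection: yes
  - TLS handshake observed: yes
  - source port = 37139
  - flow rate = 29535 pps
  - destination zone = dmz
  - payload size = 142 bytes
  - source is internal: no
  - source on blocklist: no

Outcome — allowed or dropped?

Atomic conditions:
  destination zone = dmz: dmz == dmz is true
  protocol ∈ {GRE, ICMP, TCP}: ICMP is in the set → true
  payload size > 52430 bytes: 142 > 52430 is false
  destination port ≤ 52542: 37512 ≤ 52542 is true
  NOT TLS handshake observed: yes → false
  source zone ∈ {dmz, guest, mgmt, vpn}: vpn is in the set → true
  source is internal: no → false
  part of established connection: yes → true
  flow rate ≥ 9876 pps: 29535 ≥ 9876 is true
  source on blocklist: no → false
  source port ≤ 2047: 37139 ≤ 2047 is false
  NOT destination is internal: yes → false
  destination port > 40960: 37512 > 40960 is false
  destination zone ∈ {corp, dmz}: dmz is in the set → true
  flow rate ≤ 19168 pps: 29535 ≤ 19168 is false
  destination port > 57226: 37512 > 57226 is false
Combine:
[1.2] NOT true = false
[1] true OR false = true
[2.2] NOT true = false
[2.3] NOT false = true
[2] false OR false OR true = true
[3] true OR false OR true = true
[4.1] NOT true = false
[4] false OR false = false
[5.1] NOT false = true
[5.3] NOT false = true
[5] true OR false OR true = true
[6.2] NOT false = true
[6] true OR true OR false = true
[root] true AND true AND true AND false AND true AND true = false
Overall: false → dropped

Dropped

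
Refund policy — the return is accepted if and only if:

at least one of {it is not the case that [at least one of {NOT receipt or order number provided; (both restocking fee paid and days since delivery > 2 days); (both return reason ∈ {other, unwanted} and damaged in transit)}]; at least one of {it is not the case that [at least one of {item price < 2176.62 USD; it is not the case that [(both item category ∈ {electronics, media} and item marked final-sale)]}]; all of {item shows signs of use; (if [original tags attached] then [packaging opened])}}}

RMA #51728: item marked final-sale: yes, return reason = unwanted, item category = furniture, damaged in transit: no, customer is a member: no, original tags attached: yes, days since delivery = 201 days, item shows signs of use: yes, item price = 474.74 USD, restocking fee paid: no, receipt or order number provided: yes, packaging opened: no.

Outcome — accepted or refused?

Accepted

Atomic conditions:
  NOT receipt or order number provided: yes → false
  restocking fee paid: no → false
  days since delivery > 2 days: 201 > 2 is true
  return reason ∈ {other, unwanted}: unwanted is in the set → true
  damaged in transit: no → false
  item price < 2176.62 USD: 474.74 < 2176.62 is true
  item category ∈ {electronics, media}: furniture is not in the set → false
  item marked final-sale: yes → true
  item shows signs of use: yes → true
  original tags attached: yes → true
  packaging opened: no → false
Combine:
[1.1.2] false AND true = false
[1.1.3] true AND false = false
[1.1] false OR false OR false = false
[1] NOT false = true
[2.1.1.2.1] false AND true = false
[2.1.1.2] NOT false = true
[2.1.1] true OR true = true
[2.1] NOT true = false
[2.2.2] true → false = false
[2.2] true AND false = false
[2] false OR false = false
[root] true OR false = true
Overall: true → accepted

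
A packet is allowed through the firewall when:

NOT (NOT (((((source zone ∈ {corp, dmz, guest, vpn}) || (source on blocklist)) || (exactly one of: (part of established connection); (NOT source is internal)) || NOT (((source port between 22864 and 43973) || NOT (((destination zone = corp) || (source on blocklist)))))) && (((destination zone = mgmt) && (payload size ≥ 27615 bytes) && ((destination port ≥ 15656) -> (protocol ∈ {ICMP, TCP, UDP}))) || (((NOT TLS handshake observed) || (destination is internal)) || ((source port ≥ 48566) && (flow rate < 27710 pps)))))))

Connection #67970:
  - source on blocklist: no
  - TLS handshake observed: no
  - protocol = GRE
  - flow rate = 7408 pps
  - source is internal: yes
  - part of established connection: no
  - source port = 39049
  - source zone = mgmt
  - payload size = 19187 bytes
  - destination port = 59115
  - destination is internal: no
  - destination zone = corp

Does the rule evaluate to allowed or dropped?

Dropped

Atomic conditions:
  source zone ∈ {corp, dmz, guest, vpn}: mgmt is not in the set → false
  source on blocklist: no → false
  part of established connection: no → false
  NOT source is internal: yes → false
  source port between 22864 and 43973: 39049 in [22864, 43973] is true
  destination zone = corp: corp == corp is true
  destination zone = mgmt: corp == mgmt is false
  payload size ≥ 27615 bytes: 19187 ≥ 27615 is false
  destination port ≥ 15656: 59115 ≥ 15656 is true
  protocol ∈ {ICMP, TCP, UDP}: GRE is not in the set → false
  NOT TLS handshake observed: no → true
  destination is internal: no → false
  source port ≥ 48566: 39049 ≥ 48566 is false
  flow rate < 27710 pps: 7408 < 27710 is true
Combine:
[1.1.1.1] false OR false = false
[1.1.1.2] exactly-one(false, false) = false
[1.1.1.3.1.2.1] true OR false = true
[1.1.1.3.1.2] NOT true = false
[1.1.1.3.1] true OR false = true
[1.1.1.3] NOT true = false
[1.1.1] false OR false OR false = false
[1.1.2.1.3] true → false = false
[1.1.2.1] false AND false AND false = false
[1.1.2.2.1] true OR false = true
[1.1.2.2.2] false AND true = false
[1.1.2.2] true OR false = true
[1.1.2] false OR true = true
[1.1] false AND true = false
[1] NOT false = true
[root] NOT true = false
Overall: false → dropped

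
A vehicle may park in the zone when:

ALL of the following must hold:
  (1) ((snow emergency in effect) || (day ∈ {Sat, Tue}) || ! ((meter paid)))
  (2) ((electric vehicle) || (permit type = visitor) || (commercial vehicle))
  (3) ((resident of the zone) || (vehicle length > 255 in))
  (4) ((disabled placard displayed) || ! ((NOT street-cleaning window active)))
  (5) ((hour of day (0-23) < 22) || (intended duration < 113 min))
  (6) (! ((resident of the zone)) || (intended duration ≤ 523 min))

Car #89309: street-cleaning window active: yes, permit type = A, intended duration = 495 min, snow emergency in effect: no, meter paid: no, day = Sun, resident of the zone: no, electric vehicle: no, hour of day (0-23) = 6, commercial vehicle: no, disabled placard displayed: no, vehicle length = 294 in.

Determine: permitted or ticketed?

Atomic conditions:
  snow emergency in effect: no → false
  day ∈ {Sat, Tue}: Sun is not in the set → false
  meter paid: no → false
  electric vehicle: no → false
  permit type = visitor: A == visitor is false
  commercial vehicle: no → false
  resident of the zone: no → false
  vehicle length > 255 in: 294 > 255 is true
  disabled placard displayed: no → false
  NOT street-cleaning window active: yes → false
  hour of day (0-23) < 22: 6 < 22 is true
  intended duration < 113 min: 495 < 113 is false
  intended duration ≤ 523 min: 495 ≤ 523 is true
Combine:
[1.3] NOT false = true
[1] false OR false OR true = true
[2] false OR false OR false = false
[3] false OR true = true
[4.2] NOT false = true
[4] false OR true = true
[5] true OR false = true
[6.1] NOT false = true
[6] true OR true = true
[root] true AND false AND true AND true AND true AND true = false
Overall: false → ticketed

Ticketed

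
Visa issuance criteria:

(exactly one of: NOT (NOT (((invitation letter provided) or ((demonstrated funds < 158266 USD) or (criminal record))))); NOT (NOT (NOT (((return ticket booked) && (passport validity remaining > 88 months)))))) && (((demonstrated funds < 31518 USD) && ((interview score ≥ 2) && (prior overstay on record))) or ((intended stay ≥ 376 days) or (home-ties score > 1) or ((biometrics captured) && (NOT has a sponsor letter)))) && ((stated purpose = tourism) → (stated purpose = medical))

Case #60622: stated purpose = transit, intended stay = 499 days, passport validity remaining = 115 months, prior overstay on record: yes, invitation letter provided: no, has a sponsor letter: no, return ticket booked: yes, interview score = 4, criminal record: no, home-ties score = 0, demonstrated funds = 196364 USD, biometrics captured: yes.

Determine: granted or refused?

Atomic conditions:
  invitation letter provided: no → false
  demonstrated funds < 158266 USD: 196364 < 158266 is false
  criminal record: no → false
  return ticket booked: yes → true
  passport validity remaining > 88 months: 115 > 88 is true
  demonstrated funds < 31518 USD: 196364 < 31518 is false
  interview score ≥ 2: 4 ≥ 2 is true
  prior overstay on record: yes → true
  intended stay ≥ 376 days: 499 ≥ 376 is true
  home-ties score > 1: 0 > 1 is false
  biometrics captured: yes → true
  NOT has a sponsor letter: no → true
  stated purpose = tourism: transit == tourism is false
  stated purpose = medical: transit == medical is false
Combine:
[1.1.1.1.2] false OR false = false
[1.1.1.1] false OR false = false
[1.1.1] NOT false = true
[1.1] NOT true = false
[1.2.1.1.1] true AND true = true
[1.2.1.1] NOT true = false
[1.2.1] NOT false = true
[1.2] NOT true = false
[1] exactly-one(false, false) = false
[2.1.2] true AND true = true
[2.1] false AND true = false
[2.2.3] true AND true = true
[2.2] true OR false OR true = true
[2] false OR true = true
[3] false → false (antecedent false ⇒ implication holds) = true
[root] false AND true AND true = false
Overall: false → refused

Refused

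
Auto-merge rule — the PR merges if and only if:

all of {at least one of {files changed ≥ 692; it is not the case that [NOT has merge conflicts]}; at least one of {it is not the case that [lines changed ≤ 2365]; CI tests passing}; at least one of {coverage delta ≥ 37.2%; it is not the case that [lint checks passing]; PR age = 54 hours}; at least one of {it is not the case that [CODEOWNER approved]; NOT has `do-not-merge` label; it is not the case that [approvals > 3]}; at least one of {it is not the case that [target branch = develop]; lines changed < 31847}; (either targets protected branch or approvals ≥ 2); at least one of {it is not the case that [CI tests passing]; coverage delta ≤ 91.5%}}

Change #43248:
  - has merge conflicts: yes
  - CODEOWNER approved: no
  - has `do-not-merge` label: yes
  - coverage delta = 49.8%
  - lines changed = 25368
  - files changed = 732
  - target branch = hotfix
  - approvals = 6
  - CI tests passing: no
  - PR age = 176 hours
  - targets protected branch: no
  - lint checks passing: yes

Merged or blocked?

Merged

Atomic conditions:
  files changed ≥ 692: 732 ≥ 692 is true
  NOT has merge conflicts: yes → false
  lines changed ≤ 2365: 25368 ≤ 2365 is false
  CI tests passing: no → false
  coverage delta ≥ 37.2%: 49.8 ≥ 37.2 is true
  lint checks passing: yes → true
  PR age = 54 hours: 176 == 54 is false
  CODEOWNER approved: no → false
  NOT has `do-not-merge` label: yes → false
  approvals > 3: 6 > 3 is true
  target branch = develop: hotfix == develop is false
  lines changed < 31847: 25368 < 31847 is true
  targets protected branch: no → false
  approvals ≥ 2: 6 ≥ 2 is true
  coverage delta ≤ 91.5%: 49.8 ≤ 91.5 is true
Combine:
[1.2] NOT false = true
[1] true OR true = true
[2.1] NOT false = true
[2] true OR false = true
[3.2] NOT true = false
[3] true OR false OR false = true
[4.1] NOT false = true
[4.3] NOT true = false
[4] true OR false OR false = true
[5.1] NOT false = true
[5] true OR true = true
[6] false OR true = true
[7.1] NOT false = true
[7] true OR true = true
[root] true AND true AND true AND true AND true AND true AND true = true
Overall: true → merged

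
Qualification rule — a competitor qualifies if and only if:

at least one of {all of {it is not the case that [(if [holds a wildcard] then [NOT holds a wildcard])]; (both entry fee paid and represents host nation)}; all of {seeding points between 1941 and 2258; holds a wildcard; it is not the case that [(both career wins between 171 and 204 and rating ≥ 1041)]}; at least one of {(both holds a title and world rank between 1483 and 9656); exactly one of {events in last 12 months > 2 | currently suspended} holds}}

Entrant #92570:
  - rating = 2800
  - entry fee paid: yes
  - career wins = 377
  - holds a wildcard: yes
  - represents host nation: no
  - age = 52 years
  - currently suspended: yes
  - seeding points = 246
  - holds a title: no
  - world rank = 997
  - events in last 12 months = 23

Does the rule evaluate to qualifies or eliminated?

Atomic conditions:
  holds a wildcard: yes → true
  NOT holds a wildcard: yes → false
  entry fee paid: yes → true
  represents host nation: no → false
  seeding points between 1941 and 2258: 246 in [1941, 2258] is false
  career wins between 171 and 204: 377 in [171, 204] is false
  rating ≥ 1041: 2800 ≥ 1041 is true
  holds a title: no → false
  world rank between 1483 and 9656: 997 in [1483, 9656] is false
  events in last 12 months > 2: 23 > 2 is true
  currently suspended: yes → true
Combine:
[1.1.1] true → false = false
[1.1] NOT false = true
[1.2] true AND false = false
[1] true AND false = false
[2.3.1] false AND true = false
[2.3] NOT false = true
[2] false AND true AND true = false
[3.1] false AND false = false
[3.2] exactly-one(true, true) = false
[3] false OR false = false
[root] false OR false OR false = false
Overall: false → eliminated

Eliminated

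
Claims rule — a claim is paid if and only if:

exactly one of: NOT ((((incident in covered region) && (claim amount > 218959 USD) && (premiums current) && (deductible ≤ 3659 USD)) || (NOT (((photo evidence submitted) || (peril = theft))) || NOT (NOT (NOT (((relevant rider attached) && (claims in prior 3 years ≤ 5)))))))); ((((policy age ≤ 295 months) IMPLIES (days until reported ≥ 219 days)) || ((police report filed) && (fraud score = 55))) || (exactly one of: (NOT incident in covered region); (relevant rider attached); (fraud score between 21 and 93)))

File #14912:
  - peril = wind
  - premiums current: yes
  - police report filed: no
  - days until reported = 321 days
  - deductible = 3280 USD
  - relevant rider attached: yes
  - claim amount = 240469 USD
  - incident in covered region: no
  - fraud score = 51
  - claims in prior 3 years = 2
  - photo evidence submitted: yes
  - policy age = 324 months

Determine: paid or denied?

Denied

Atomic conditions:
  incident in covered region: no → false
  claim amount > 218959 USD: 240469 > 218959 is true
  premiums current: yes → true
  deductible ≤ 3659 USD: 3280 ≤ 3659 is true
  photo evidence submitted: yes → true
  peril = theft: wind == theft is false
  relevant rider attached: yes → true
  claims in prior 3 years ≤ 5: 2 ≤ 5 is true
  policy age ≤ 295 months: 324 ≤ 295 is false
  days until reported ≥ 219 days: 321 ≥ 219 is true
  police report filed: no → false
  fraud score = 55: 51 == 55 is false
  NOT incident in covered region: no → true
  fraud score between 21 and 93: 51 in [21, 93] is true
Combine:
[1.1.1] false AND true AND true AND true = false
[1.1.2.1.1] true OR false = true
[1.1.2.1] NOT true = false
[1.1.2.2.1.1.1] true AND true = true
[1.1.2.2.1.1] NOT true = false
[1.1.2.2.1] NOT false = true
[1.1.2.2] NOT true = false
[1.1.2] false OR false = false
[1.1] false OR false = false
[1] NOT false = true
[2.1.1] false → true (antecedent false ⇒ implication holds) = true
[2.1.2] false AND false = false
[2.1] true OR false = true
[2.2] exactly-one(true, true, true) = false
[2] true OR false = true
[root] exactly-one(true, true) = false
Overall: false → denied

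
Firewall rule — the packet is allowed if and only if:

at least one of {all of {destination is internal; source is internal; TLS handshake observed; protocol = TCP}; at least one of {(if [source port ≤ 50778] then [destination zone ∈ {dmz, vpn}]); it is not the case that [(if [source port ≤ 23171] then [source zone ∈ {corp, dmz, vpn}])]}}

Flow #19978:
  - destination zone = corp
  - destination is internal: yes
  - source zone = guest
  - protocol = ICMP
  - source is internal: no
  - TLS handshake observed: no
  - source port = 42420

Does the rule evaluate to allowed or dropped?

Atomic conditions:
  destination is internal: yes → true
  source is internal: no → false
  TLS handshake observed: no → false
  protocol = TCP: ICMP == TCP is false
  source port ≤ 50778: 42420 ≤ 50778 is true
  destination zone ∈ {dmz, vpn}: corp is not in the set → false
  source port ≤ 23171: 42420 ≤ 23171 is false
  source zone ∈ {corp, dmz, vpn}: guest is not in the set → false
Combine:
[1] true AND false AND false AND false = false
[2.1] true → false = false
[2.2.1] false → false (antecedent false ⇒ implication holds) = true
[2.2] NOT true = false
[2] false OR false = false
[root] false OR false = false
Overall: false → dropped

Dropped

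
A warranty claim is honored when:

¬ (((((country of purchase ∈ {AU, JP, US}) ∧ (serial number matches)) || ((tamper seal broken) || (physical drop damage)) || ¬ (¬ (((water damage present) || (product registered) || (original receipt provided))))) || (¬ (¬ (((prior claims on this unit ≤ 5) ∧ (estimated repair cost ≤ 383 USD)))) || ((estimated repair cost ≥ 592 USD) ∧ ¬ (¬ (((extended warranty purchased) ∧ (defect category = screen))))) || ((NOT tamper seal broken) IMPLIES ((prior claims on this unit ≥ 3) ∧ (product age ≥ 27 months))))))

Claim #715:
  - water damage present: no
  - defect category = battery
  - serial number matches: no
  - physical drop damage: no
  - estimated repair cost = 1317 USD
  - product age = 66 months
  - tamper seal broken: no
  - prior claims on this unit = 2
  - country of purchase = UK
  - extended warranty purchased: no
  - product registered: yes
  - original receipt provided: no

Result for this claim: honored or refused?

Refused

Atomic conditions:
  country of purchase ∈ {AU, JP, US}: UK is not in the set → false
  serial number matches: no → false
  tamper seal broken: no → false
  physical drop damage: no → false
  water damage present: no → false
  product registered: yes → true
  original receipt provided: no → false
  prior claims on this unit ≤ 5: 2 ≤ 5 is true
  estimated repair cost ≤ 383 USD: 1317 ≤ 383 is false
  estimated repair cost ≥ 592 USD: 1317 ≥ 592 is true
  extended warranty purchased: no → false
  defect category = screen: battery == screen is false
  NOT tamper seal broken: no → true
  prior claims on this unit ≥ 3: 2 ≥ 3 is false
  product age ≥ 27 months: 66 ≥ 27 is true
Combine:
[1.1.1] false AND false = false
[1.1.2] false OR false = false
[1.1.3.1.1] false OR true OR false = true
[1.1.3.1] NOT true = false
[1.1.3] NOT false = true
[1.1] false OR false OR true = true
[1.2.1.1.1] true AND false = false
[1.2.1.1] NOT false = true
[1.2.1] NOT true = false
[1.2.2.2.1.1] false AND false = false
[1.2.2.2.1] NOT false = true
[1.2.2.2] NOT true = false
[1.2.2] true AND false = false
[1.2.3.2] false AND true = false
[1.2.3] true → false = false
[1.2] false OR false OR false = false
[1] true OR false = true
[root] NOT true = false
Overall: false → refused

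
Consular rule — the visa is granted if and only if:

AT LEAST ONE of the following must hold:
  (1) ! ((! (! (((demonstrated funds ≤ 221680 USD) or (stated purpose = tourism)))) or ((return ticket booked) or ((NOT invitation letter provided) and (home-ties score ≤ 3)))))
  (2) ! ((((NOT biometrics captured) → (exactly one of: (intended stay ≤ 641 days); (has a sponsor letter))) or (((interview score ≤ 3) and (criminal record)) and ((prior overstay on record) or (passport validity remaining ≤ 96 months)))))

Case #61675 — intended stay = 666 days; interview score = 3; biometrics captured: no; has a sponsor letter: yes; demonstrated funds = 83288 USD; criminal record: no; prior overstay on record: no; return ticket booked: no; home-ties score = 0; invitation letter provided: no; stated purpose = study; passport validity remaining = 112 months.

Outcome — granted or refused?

Atomic conditions:
  demonstrated funds ≤ 221680 USD: 83288 ≤ 221680 is true
  stated purpose = tourism: study == tourism is false
  return ticket booked: no → false
  NOT invitation letter provided: no → true
  home-ties score ≤ 3: 0 ≤ 3 is true
  NOT biometrics captured: no → true
  intended stay ≤ 641 days: 666 ≤ 641 is false
  has a sponsor letter: yes → true
  interview score ≤ 3: 3 ≤ 3 is true
  criminal record: no → false
  prior overstay on record: no → false
  passport validity remaining ≤ 96 months: 112 ≤ 96 is false
Combine:
[1.1.1.1.1] true OR false = true
[1.1.1.1] NOT true = false
[1.1.1] NOT false = true
[1.1.2.2] true AND true = true
[1.1.2] false OR true = true
[1.1] true OR true = true
[1] NOT true = false
[2.1.1.2] exactly-one(false, true) = true
[2.1.1] true → true = true
[2.1.2.1] true AND false = false
[2.1.2.2] false OR false = false
[2.1.2] false AND false = false
[2.1] true OR false = true
[2] NOT true = false
[root] false OR false = false
Overall: false → refused

Refused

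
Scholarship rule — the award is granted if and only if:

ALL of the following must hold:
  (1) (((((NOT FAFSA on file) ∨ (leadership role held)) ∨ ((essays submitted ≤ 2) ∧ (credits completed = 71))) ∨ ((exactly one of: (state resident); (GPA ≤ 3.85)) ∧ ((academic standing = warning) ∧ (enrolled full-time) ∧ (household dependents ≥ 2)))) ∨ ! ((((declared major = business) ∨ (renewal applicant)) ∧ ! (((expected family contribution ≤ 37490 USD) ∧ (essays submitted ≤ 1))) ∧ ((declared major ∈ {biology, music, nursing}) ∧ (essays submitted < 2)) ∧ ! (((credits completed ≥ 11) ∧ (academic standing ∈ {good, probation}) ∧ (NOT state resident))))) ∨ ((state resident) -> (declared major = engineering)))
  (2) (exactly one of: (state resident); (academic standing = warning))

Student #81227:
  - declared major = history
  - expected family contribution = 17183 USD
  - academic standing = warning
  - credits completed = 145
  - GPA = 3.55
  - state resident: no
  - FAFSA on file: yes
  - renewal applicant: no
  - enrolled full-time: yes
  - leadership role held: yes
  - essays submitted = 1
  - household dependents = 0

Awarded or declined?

Atomic conditions:
  NOT FAFSA on file: yes → false
  leadership role held: yes → true
  essays submitted ≤ 2: 1 ≤ 2 is true
  credits completed = 71: 145 == 71 is false
  state resident: no → false
  GPA ≤ 3.85: 3.55 ≤ 3.85 is true
  academic standing = warning: warning == warning is true
  enrolled full-time: yes → true
  household dependents ≥ 2: 0 ≥ 2 is false
  declared major = business: history == business is false
  renewal applicant: no → false
  expected family contribution ≤ 37490 USD: 17183 ≤ 37490 is true
  essays submitted ≤ 1: 1 ≤ 1 is true
  declared major ∈ {biology, music, nursing}: history is not in the set → false
  essays submitted < 2: 1 < 2 is true
  credits completed ≥ 11: 145 ≥ 11 is true
  academic standing ∈ {good, probation}: warning is not in the set → false
  NOT state resident: no → true
  declared major = engineering: history == engineering is false
Combine:
[1.1.1.1] false OR true = true
[1.1.1.2] true AND false = false
[1.1.1] true OR false = true
[1.1.2.1] exactly-one(false, true) = true
[1.1.2.2] true AND true AND false = false
[1.1.2] true AND false = false
[1.1] true OR false = true
[1.2.1.1] false OR false = false
[1.2.1.2.1] true AND true = true
[1.2.1.2] NOT true = false
[1.2.1.3] false AND true = false
[1.2.1.4.1] true AND false AND true = false
[1.2.1.4] NOT false = true
[1.2.1] false AND false AND false AND true = false
[1.2] NOT false = true
[1.3] false → false (antecedent false ⇒ implication holds) = true
[1] true OR true OR true = true
[2] exactly-one(false, true) = true
[root] true AND true = true
Overall: true → awarded

Awarded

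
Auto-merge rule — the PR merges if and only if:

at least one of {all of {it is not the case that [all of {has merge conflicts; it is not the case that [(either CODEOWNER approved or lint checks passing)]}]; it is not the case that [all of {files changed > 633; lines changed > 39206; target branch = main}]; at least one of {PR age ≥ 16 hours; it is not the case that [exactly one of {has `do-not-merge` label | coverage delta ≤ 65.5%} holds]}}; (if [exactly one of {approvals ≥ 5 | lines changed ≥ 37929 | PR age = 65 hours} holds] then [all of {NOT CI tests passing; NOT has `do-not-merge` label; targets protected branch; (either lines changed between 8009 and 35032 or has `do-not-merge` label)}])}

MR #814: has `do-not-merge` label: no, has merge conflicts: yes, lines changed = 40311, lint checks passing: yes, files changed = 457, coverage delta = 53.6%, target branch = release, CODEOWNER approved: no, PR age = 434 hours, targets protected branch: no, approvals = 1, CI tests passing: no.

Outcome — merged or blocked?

Merged

Atomic conditions:
  has merge conflicts: yes → true
  CODEOWNER approved: no → false
  lint checks passing: yes → true
  files changed > 633: 457 > 633 is false
  lines changed > 39206: 40311 > 39206 is true
  target branch = main: release == main is false
  PR age ≥ 16 hours: 434 ≥ 16 is true
  has `do-not-merge` label: no → false
  coverage delta ≤ 65.5%: 53.6 ≤ 65.5 is true
  approvals ≥ 5: 1 ≥ 5 is false
  lines changed ≥ 37929: 40311 ≥ 37929 is true
  PR age = 65 hours: 434 == 65 is false
  NOT CI tests passing: no → true
  NOT has `do-not-merge` label: no → true
  targets protected branch: no → false
  lines changed between 8009 and 35032: 40311 in [8009, 35032] is false
Combine:
[1.1.1.2.1] false OR true = true
[1.1.1.2] NOT true = false
[1.1.1] true AND false = false
[1.1] NOT false = true
[1.2.1] false AND true AND false = false
[1.2] NOT false = true
[1.3.2.1] exactly-one(false, true) = true
[1.3.2] NOT true = false
[1.3] true OR false = true
[1] true AND true AND true = true
[2.1] exactly-one(false, true, false) = true
[2.2.4] false OR false = false
[2.2] true AND true AND false AND false = false
[2] true → false = false
[root] true OR false = true
Overall: true → merged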